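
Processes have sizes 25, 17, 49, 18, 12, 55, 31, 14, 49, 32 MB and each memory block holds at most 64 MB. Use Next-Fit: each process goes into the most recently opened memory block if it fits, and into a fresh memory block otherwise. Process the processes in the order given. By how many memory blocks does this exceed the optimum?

Next-Fit: [25,17] [49] [18,12] [55] [31,14] [49] [32] → 7 memory blocks.
Total size 302 MB; any packing needs at least ⌈302/64⌉ = 5 memory blocks.
An optimal packing achieves that bound: [55] [49,14] [49,12] [32,31] [25,18,17] → 5 memory blocks.
Excess: 7 − 5 = 2.

2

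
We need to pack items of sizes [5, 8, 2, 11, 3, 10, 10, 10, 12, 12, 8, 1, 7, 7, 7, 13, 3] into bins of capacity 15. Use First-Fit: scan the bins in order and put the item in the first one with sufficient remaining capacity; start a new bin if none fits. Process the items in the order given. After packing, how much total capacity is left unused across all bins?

21

bin 1: place 5, 10 left
bin 1: place 8, 2 left
bin 1: place 2, 0 left
bin 2: place 11, 4 left
bin 2: place 3, 1 left
bin 3: place 10, 5 left
bin 4: place 10, 5 left
bin 5: place 10, 5 left
bin 6: place 12, 3 left
bin 7: place 12, 3 left
bin 8: place 8, 7 left
bin 2: place 1, 0 left
bin 8: place 7, 0 left
bin 9: place 7, 8 left
bin 9: place 7, 1 left
bin 10: place 13, 2 left
bin 3: place 3, 2 left
10 bins × 15 = 150; used 129; unused 21.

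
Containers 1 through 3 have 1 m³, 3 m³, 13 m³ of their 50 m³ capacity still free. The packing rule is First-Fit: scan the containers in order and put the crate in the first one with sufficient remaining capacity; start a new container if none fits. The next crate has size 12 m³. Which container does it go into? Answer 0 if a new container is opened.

Containers with room: container 3 (13 m³).
The first with room is container 3.

3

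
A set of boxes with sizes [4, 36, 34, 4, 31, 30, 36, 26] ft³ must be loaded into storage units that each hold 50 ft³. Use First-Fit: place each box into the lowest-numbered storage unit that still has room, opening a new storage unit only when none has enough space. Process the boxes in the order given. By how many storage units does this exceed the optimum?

First-Fit: [4,36,4] [34] [31] [30] [36] [26] → 6 storage units.
6 boxes exceed 25 ft³ (half the capacity), and no two of those can share a storage unit, so at least 6 storage units are needed.
So 6 is already optimal.

0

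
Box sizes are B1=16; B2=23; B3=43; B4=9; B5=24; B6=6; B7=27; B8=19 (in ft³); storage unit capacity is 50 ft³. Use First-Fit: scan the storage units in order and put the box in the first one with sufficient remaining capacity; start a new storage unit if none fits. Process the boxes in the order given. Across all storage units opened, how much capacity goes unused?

33

Put B1 (16 ft³) in storage unit 1; 34 ft³ remain.
Put B2 (23 ft³) in storage unit 1; 11 ft³ remain.
Put B3 (43 ft³) in storage unit 2; 7 ft³ remain.
Put B4 (9 ft³) in storage unit 1; 2 ft³ remain.
Put B5 (24 ft³) in storage unit 3; 26 ft³ remain.
Put B6 (6 ft³) in storage unit 2; 1 ft³ remain.
Put B7 (27 ft³) in storage unit 4; 23 ft³ remain.
Put B8 (19 ft³) in storage unit 3; 7 ft³ remain.
4 storage units × 50 ft³ = 200 ft³; used 167 ft³; unused 33 ft³.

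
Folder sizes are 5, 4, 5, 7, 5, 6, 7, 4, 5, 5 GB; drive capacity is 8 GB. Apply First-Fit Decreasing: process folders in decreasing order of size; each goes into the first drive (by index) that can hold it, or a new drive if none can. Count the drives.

9 drives

Sorted descending: 7, 7, 6, 5, 5, 5, 5, 5, 4, 4.
7 GB → drive 1 (remaining 1 GB)
7 GB → drive 2 (remaining 1 GB)
6 GB → drive 3 (remaining 2 GB)
5 GB → drive 4 (remaining 3 GB)
5 GB → drive 5 (remaining 3 GB)
5 GB → drive 6 (remaining 3 GB)
5 GB → drive 7 (remaining 3 GB)
5 GB → drive 8 (remaining 3 GB)
4 GB → drive 9 (remaining 4 GB)
4 GB → drive 9 (remaining 0 GB)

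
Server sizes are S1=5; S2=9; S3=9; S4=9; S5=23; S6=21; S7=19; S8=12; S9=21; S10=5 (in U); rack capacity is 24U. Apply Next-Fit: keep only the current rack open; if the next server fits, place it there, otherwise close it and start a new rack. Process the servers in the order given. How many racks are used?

Put S1 (5U) in rack 1; 19U remain.
Put S2 (9U) in rack 1; 10U remain.
Put S3 (9U) in rack 1; 1U remain.
Put S4 (9U) in rack 2; 15U remain.
Put S5 (23U) in rack 3; 1U remain.
Put S6 (21U) in rack 4; 3U remain.
Put S7 (19U) in rack 5; 5U remain.
Put S8 (12U) in rack 6; 12U remain.
Put S9 (21U) in rack 7; 3U remain.
Put S10 (5U) in rack 8; 19U remain.

8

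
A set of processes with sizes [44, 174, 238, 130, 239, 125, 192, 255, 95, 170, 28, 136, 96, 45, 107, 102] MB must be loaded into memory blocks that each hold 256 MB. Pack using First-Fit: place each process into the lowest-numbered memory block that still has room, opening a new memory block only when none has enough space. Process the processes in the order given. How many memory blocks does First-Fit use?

44 MB → memory block 1 (remaining 212 MB)
174 MB → memory block 1 (remaining 38 MB)
238 MB → memory block 2 (remaining 18 MB)
130 MB → memory block 3 (remaining 126 MB)
239 MB → memory block 4 (remaining 17 MB)
125 MB → memory block 3 (remaining 1 MB)
192 MB → memory block 5 (remaining 64 MB)
255 MB → memory block 6 (remaining 1 MB)
95 MB → memory block 7 (remaining 161 MB)
170 MB → memory block 8 (remaining 86 MB)
28 MB → memory block 1 (remaining 10 MB)
136 MB → memory block 7 (remaining 25 MB)
96 MB → memory block 9 (remaining 160 MB)
45 MB → memory block 5 (remaining 19 MB)
107 MB → memory block 9 (remaining 53 MB)
102 MB → memory block 10 (remaining 154 MB)

10 memory blocks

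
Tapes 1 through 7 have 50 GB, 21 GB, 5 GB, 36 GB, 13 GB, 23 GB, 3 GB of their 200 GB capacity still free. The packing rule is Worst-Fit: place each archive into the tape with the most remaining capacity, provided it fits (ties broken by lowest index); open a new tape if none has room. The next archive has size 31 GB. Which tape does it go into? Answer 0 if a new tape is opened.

Tapes with room: tape 1 (50 GB), tape 4 (36 GB).
Most room is tape 1 with 50 GB free.

1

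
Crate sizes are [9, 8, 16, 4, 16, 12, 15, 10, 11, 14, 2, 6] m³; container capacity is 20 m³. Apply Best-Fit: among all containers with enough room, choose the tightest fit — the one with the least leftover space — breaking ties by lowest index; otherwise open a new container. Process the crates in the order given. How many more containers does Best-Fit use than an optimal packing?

1

Best-Fit: [9,8,2] [16,4] [16] [12] [15] [10] [11] [14,6] → 8 containers.
Total size 123 m³; any packing needs at least ⌈123/20⌉ = 7 containers.
An optimal packing achieves that bound: [16,4] [16,2] [15] [14,6] [12,8] [11,9] [10] → 7 containers.
Excess: 8 − 7 = 1.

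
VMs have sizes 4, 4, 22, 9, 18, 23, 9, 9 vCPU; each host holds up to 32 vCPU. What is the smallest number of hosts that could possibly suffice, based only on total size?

Total size = 4 + 4 + 22 + 9 + 18 + 23 + 9 + 9 = 98 vCPU.
⌈98 / 32⌉ = 4.

4 hosts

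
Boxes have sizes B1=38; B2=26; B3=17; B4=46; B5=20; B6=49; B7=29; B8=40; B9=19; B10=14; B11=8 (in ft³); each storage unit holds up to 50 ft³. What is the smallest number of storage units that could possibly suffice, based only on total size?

Total size = 38 + 26 + 17 + 46 + 20 + 49 + 29 + 40 + 19 + 14 + 8 = 306 ft³.
⌈306 / 50⌉ = 7.

7 storage units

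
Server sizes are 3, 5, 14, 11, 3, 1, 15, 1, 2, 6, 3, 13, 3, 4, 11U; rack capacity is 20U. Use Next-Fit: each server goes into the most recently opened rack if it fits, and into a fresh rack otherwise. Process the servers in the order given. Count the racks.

7

rack 1: place 3U, 17U left
rack 1: place 5U, 12U left
rack 2: place 14U, 6U left
rack 3: place 11U, 9U left
rack 3: place 3U, 6U left
rack 3: place 1U, 5U left
rack 4: place 15U, 5U left
rack 4: place 1U, 4U left
rack 4: place 2U, 2U left
rack 5: place 6U, 14U left
rack 5: place 3U, 11U left
rack 6: place 13U, 7U left
rack 6: place 3U, 4U left
rack 6: place 4U, 0U left
rack 7: place 11U, 9U left
Final racks: [3,5] [14] [11,3,1] [15,1,2] [6,3] [13,3,4] [11].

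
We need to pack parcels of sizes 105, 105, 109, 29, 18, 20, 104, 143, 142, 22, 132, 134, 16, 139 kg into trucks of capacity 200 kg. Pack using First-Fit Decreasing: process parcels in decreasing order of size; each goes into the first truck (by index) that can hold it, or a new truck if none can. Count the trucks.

9 trucks

Sorted descending: 143, 142, 139, 134, 132, 109, 105, 105, 104, 29, 22, 20, 18, 16.
truck 1: place 143 kg, 57 kg left
truck 2: place 142 kg, 58 kg left
truck 3: place 139 kg, 61 kg left
truck 4: place 134 kg, 66 kg left
truck 5: place 132 kg, 68 kg left
truck 6: place 109 kg, 91 kg left
truck 7: place 105 kg, 95 kg left
truck 8: place 105 kg, 95 kg left
truck 9: place 104 kg, 96 kg left
truck 1: place 29 kg, 28 kg left
truck 1: place 22 kg, 6 kg left
truck 2: place 20 kg, 38 kg left
truck 2: place 18 kg, 20 kg left
truck 2: place 16 kg, 4 kg left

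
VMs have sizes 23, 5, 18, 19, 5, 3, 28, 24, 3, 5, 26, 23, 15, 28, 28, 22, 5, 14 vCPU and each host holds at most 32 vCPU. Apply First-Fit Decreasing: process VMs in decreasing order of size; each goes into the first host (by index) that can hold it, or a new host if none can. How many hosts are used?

Sorted descending: 28, 28, 28, 26, 24, 23, 23, 22, 19, 18, 15, 14, 5, 5, 5, 5, 3, 3.
28 vCPU → host 1 (remaining 4 vCPU)
28 vCPU → host 2 (remaining 4 vCPU)
28 vCPU → host 3 (remaining 4 vCPU)
26 vCPU → host 4 (remaining 6 vCPU)
24 vCPU → host 5 (remaining 8 vCPU)
23 vCPU → host 6 (remaining 9 vCPU)
23 vCPU → host 7 (remaining 9 vCPU)
22 vCPU → host 8 (remaining 10 vCPU)
19 vCPU → host 9 (remaining 13 vCPU)
18 vCPU → host 10 (remaining 14 vCPU)
15 vCPU → host 11 (remaining 17 vCPU)
14 vCPU → host 10 (remaining 0 vCPU)
5 vCPU → host 4 (remaining 1 vCPU)
5 vCPU → host 5 (remaining 3 vCPU)
5 vCPU → host 6 (remaining 4 vCPU)
5 vCPU → host 7 (remaining 4 vCPU)
3 vCPU → host 1 (remaining 1 vCPU)
3 vCPU → host 2 (remaining 1 vCPU)
Final hosts: [28,3] [28,3] [28] [26,5] [24,5] [23,5] [23,5] [22] [19] [18,14] [15].

11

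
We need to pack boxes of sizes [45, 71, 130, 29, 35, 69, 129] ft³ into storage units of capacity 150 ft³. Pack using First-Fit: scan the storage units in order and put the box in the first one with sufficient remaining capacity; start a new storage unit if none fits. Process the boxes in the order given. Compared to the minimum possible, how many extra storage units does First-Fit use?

First-Fit: [45,71,29] [130] [35,69] [129] → 4 storage units.
Total size 508 ft³; any packing needs at least ⌈508/150⌉ = 4 storage units.
So 4 is already optimal.

0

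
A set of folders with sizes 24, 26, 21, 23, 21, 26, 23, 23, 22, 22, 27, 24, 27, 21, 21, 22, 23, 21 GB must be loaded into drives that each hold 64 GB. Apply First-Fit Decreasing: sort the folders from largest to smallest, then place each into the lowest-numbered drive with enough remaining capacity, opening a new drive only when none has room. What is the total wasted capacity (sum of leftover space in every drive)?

95

Sorted descending: 27, 27, 26, 26, 24, 24, 23, 23, 23, 23, 22, 22, 22, 21, 21, 21, 21, 21.
drive 1: place 27 GB, 37 GB left
drive 1: place 27 GB, 10 GB left
drive 2: place 26 GB, 38 GB left
drive 2: place 26 GB, 12 GB left
drive 3: place 24 GB, 40 GB left
drive 3: place 24 GB, 16 GB left
drive 4: place 23 GB, 41 GB left
drive 4: place 23 GB, 18 GB left
drive 5: place 23 GB, 41 GB left
drive 5: place 23 GB, 18 GB left
drive 6: place 22 GB, 42 GB left
drive 6: place 22 GB, 20 GB left
drive 7: place 22 GB, 42 GB left
drive 7: place 21 GB, 21 GB left
drive 7: place 21 GB, 0 GB left
drive 8: place 21 GB, 43 GB left
drive 8: place 21 GB, 22 GB left
drive 8: place 21 GB, 1 GB left
8 drives × 64 GB = 512 GB; used 417 GB; unused 95 GB.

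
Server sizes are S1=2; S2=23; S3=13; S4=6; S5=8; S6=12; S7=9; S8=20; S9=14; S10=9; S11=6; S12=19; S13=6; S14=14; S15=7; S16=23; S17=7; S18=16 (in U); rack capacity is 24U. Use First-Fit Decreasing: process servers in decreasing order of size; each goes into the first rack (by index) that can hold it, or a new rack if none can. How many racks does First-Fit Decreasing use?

10 racks

Sorted descending: 23, 23, 20, 19, 16, 14, 14, 13, 12, 9, 9, 8, 7, 7, 6, 6, 6, 2.
Put 23U in rack 1; 1U remain.
Put 23U in rack 2; 1U remain.
Put 20U in rack 3; 4U remain.
Put 19U in rack 4; 5U remain.
Put 16U in rack 5; 8U remain.
Put 14U in rack 6; 10U remain.
Put 14U in rack 7; 10U remain.
Put 13U in rack 8; 11U remain.
Put 12U in rack 9; 12U remain.
Put 9U in rack 6; 1U remain.
Put 9U in rack 7; 1U remain.
Put 8U in rack 5; 0U remain.
Put 7U in rack 8; 4U remain.
Put 7U in rack 9; 5U remain.
Put 6U in rack 10; 18U remain.
Put 6U in rack 10; 12U remain.
Put 6U in rack 10; 6U remain.
Put 2U in rack 3; 2U remain.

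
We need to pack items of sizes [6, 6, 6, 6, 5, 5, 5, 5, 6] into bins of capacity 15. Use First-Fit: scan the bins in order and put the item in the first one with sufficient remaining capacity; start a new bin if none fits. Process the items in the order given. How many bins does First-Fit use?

4 bins

bin 1: place 6, 9 left
bin 1: place 6, 3 left
bin 2: place 6, 9 left
bin 2: place 6, 3 left
bin 3: place 5, 10 left
bin 3: place 5, 5 left
bin 3: place 5, 0 left
bin 4: place 5, 10 left
bin 4: place 6, 4 left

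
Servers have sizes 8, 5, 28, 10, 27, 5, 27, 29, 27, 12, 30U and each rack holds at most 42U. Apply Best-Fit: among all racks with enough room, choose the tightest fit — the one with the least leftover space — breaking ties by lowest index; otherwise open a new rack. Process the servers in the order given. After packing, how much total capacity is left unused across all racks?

Put 8U in rack 1; 34U remain.
Put 5U in rack 1; 29U remain.
Put 28U in rack 1; 1U remain.
Put 10U in rack 2; 32U remain.
Put 27U in rack 2; 5U remain.
Put 5U in rack 2; 0U remain.
Put 27U in rack 3; 15U remain.
Put 29U in rack 4; 13U remain.
Put 27U in rack 5; 15U remain.
Put 12U in rack 4; 1U remain.
Put 30U in rack 6; 12U remain.
6 racks × 42U = 252U; used 208U; unused 44U.

44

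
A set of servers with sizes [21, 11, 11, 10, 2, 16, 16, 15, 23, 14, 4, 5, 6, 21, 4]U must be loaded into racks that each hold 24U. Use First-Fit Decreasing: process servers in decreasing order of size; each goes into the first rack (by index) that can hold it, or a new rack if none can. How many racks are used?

8 racks

Sorted descending: 23, 21, 21, 16, 16, 15, 14, 11, 11, 10, 6, 5, 4, 4, 2.
Put 23U in rack 1; 1U remain.
Put 21U in rack 2; 3U remain.
Put 21U in rack 3; 3U remain.
Put 16U in rack 4; 8U remain.
Put 16U in rack 5; 8U remain.
Put 15U in rack 6; 9U remain.
Put 14U in rack 7; 10U remain.
Put 11U in rack 8; 13U remain.
Put 11U in rack 8; 2U remain.
Put 10U in rack 7; 0U remain.
Put 6U in rack 4; 2U remain.
Put 5U in rack 5; 3U remain.
Put 4U in rack 6; 5U remain.
Put 4U in rack 6; 1U remain.
Put 2U in rack 2; 1U remain.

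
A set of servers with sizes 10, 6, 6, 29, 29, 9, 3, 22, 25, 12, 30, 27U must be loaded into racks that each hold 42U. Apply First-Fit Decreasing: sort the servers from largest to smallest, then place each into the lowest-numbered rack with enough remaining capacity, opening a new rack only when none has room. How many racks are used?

6 racks

Sorted descending: 30, 29, 29, 27, 25, 22, 12, 10, 9, 6, 6, 3.
Put 30U in rack 1; 12U remain.
Put 29U in rack 2; 13U remain.
Put 29U in rack 3; 13U remain.
Put 27U in rack 4; 15U remain.
Put 25U in rack 5; 17U remain.
Put 22U in rack 6; 20U remain.
Put 12U in rack 1; 0U remain.
Put 10U in rack 2; 3U remain.
Put 9U in rack 3; 4U remain.
Put 6U in rack 4; 9U remain.
Put 6U in rack 4; 3U remain.
Put 3U in rack 2; 0U remain.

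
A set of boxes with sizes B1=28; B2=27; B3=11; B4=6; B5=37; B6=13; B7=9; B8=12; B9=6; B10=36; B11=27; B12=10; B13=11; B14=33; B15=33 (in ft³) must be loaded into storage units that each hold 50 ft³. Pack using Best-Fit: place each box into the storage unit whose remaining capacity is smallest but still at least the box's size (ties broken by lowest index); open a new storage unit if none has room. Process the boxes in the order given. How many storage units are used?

Put B1 (28 ft³) in storage unit 1; 22 ft³ remain.
Put B2 (27 ft³) in storage unit 2; 23 ft³ remain.
Put B3 (11 ft³) in storage unit 1; 11 ft³ remain.
Put B4 (6 ft³) in storage unit 1; 5 ft³ remain.
Put B5 (37 ft³) in storage unit 3; 13 ft³ remain.
Put B6 (13 ft³) in storage unit 3; 0 ft³ remain.
Put B7 (9 ft³) in storage unit 2; 14 ft³ remain.
Put B8 (12 ft³) in storage unit 2; 2 ft³ remain.
Put B9 (6 ft³) in storage unit 4; 44 ft³ remain.
Put B10 (36 ft³) in storage unit 4; 8 ft³ remain.
Put B11 (27 ft³) in storage unit 5; 23 ft³ remain.
Put B12 (10 ft³) in storage unit 5; 13 ft³ remain.
Put B13 (11 ft³) in storage unit 5; 2 ft³ remain.
Put B14 (33 ft³) in storage unit 6; 17 ft³ remain.
Put B15 (33 ft³) in storage unit 7; 17 ft³ remain.
Final storage units: [28,11,6] [27,9,12] [37,13] [6,36] [27,10,11] [33] [33].

7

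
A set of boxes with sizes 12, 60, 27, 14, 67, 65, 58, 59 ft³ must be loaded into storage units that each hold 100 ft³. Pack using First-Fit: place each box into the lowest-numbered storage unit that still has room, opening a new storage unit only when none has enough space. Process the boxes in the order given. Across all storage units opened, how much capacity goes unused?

Put 12 ft³ in storage unit 1; 88 ft³ remain.
Put 60 ft³ in storage unit 1; 28 ft³ remain.
Put 27 ft³ in storage unit 1; 1 ft³ remain.
Put 14 ft³ in storage unit 2; 86 ft³ remain.
Put 67 ft³ in storage unit 2; 19 ft³ remain.
Put 65 ft³ in storage unit 3; 35 ft³ remain.
Put 58 ft³ in storage unit 4; 42 ft³ remain.
Put 59 ft³ in storage unit 5; 41 ft³ remain.
5 storage units × 100 ft³ = 500 ft³; used 362 ft³; unused 138 ft³.

138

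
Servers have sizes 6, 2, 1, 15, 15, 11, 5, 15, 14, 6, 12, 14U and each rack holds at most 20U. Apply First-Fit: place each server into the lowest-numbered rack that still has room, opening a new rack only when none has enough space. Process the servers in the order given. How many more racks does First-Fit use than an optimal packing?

First-Fit: [6,2,1,11] [15,5] [15] [15] [14,6] [12] [14] → 7 racks.
7 servers exceed 10U (half the capacity), and no two of those can share a rack, so at least 7 racks are needed.
So 7 is already optimal.

0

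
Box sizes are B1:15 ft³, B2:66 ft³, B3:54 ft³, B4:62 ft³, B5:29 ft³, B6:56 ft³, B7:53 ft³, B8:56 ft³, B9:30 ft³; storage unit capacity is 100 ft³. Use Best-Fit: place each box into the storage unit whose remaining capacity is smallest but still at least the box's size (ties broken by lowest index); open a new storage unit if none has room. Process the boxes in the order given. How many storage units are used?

storage unit 1: place B1 (15 ft³), 85 ft³ left
storage unit 1: place B2 (66 ft³), 19 ft³ left
storage unit 2: place B3 (54 ft³), 46 ft³ left
storage unit 3: place B4 (62 ft³), 38 ft³ left
storage unit 3: place B5 (29 ft³), 9 ft³ left
storage unit 4: place B6 (56 ft³), 44 ft³ left
storage unit 5: place B7 (53 ft³), 47 ft³ left
storage unit 6: place B8 (56 ft³), 44 ft³ left
storage unit 4: place B9 (30 ft³), 14 ft³ left
Final storage units: [15,66] [54] [62,29] [56,30] [53] [56].

6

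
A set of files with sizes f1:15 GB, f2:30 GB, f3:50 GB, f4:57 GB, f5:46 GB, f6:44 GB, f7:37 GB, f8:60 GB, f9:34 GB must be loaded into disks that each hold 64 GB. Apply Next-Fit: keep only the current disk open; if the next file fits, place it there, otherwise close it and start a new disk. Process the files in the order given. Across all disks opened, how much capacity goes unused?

139

f1 (15 GB) → disk 1 (remaining 49 GB)
f2 (30 GB) → disk 1 (remaining 19 GB)
f3 (50 GB) → disk 2 (remaining 14 GB)
f4 (57 GB) → disk 3 (remaining 7 GB)
f5 (46 GB) → disk 4 (remaining 18 GB)
f6 (44 GB) → disk 5 (remaining 20 GB)
f7 (37 GB) → disk 6 (remaining 27 GB)
f8 (60 GB) → disk 7 (remaining 4 GB)
f9 (34 GB) → disk 8 (remaining 30 GB)
8 disks × 64 GB = 512 GB; used 373 GB; unused 139 GB.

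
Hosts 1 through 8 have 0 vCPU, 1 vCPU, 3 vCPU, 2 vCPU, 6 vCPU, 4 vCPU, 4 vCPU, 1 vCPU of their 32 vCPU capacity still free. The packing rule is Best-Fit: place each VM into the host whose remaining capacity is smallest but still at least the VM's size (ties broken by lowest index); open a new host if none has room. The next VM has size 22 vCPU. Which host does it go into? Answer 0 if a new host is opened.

No host has ≥ 22 vCPU free, so a new host is opened.

0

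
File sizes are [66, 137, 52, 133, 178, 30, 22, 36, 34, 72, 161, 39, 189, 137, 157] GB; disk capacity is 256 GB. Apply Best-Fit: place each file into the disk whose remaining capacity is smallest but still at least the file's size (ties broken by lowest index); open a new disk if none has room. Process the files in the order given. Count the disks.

7 disks

Put 66 GB in disk 1; 190 GB remain.
Put 137 GB in disk 1; 53 GB remain.
Put 52 GB in disk 1; 1 GB remain.
Put 133 GB in disk 2; 123 GB remain.
Put 178 GB in disk 3; 78 GB remain.
Put 30 GB in disk 3; 48 GB remain.
Put 22 GB in disk 3; 26 GB remain.
Put 36 GB in disk 2; 87 GB remain.
Put 34 GB in disk 2; 53 GB remain.
Put 72 GB in disk 4; 184 GB remain.
Put 161 GB in disk 4; 23 GB remain.
Put 39 GB in disk 2; 14 GB remain.
Put 189 GB in disk 5; 67 GB remain.
Put 137 GB in disk 6; 119 GB remain.
Put 157 GB in disk 7; 99 GB remain.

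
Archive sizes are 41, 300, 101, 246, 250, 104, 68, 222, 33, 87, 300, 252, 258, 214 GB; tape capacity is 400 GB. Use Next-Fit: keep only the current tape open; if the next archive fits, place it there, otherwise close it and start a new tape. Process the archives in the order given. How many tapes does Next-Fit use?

tape 1: place 41 GB, 359 GB left
tape 1: place 300 GB, 59 GB left
tape 2: place 101 GB, 299 GB left
tape 2: place 246 GB, 53 GB left
tape 3: place 250 GB, 150 GB left
tape 3: place 104 GB, 46 GB left
tape 4: place 68 GB, 332 GB left
tape 4: place 222 GB, 110 GB left
tape 4: place 33 GB, 77 GB left
tape 5: place 87 GB, 313 GB left
tape 5: place 300 GB, 13 GB left
tape 6: place 252 GB, 148 GB left
tape 7: place 258 GB, 142 GB left
tape 8: place 214 GB, 186 GB left

8 tapes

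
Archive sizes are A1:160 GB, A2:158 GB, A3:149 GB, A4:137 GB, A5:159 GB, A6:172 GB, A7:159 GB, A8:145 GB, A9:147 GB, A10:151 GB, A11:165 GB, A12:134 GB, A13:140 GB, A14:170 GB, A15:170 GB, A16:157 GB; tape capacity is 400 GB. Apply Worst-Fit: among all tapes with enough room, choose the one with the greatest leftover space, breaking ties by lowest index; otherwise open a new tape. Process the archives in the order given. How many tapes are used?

Put A1 (160 GB) in tape 1; 240 GB remain.
Put A2 (158 GB) in tape 1; 82 GB remain.
Put A3 (149 GB) in tape 2; 251 GB remain.
Put A4 (137 GB) in tape 2; 114 GB remain.
Put A5 (159 GB) in tape 3; 241 GB remain.
Put A6 (172 GB) in tape 3; 69 GB remain.
Put A7 (159 GB) in tape 4; 241 GB remain.
Put A8 (145 GB) in tape 4; 96 GB remain.
Put A9 (147 GB) in tape 5; 253 GB remain.
Put A10 (151 GB) in tape 5; 102 GB remain.
Put A11 (165 GB) in tape 6; 235 GB remain.
Put A12 (134 GB) in tape 6; 101 GB remain.
Put A13 (140 GB) in tape 7; 260 GB remain.
Put A14 (170 GB) in tape 7; 90 GB remain.
Put A15 (170 GB) in tape 8; 230 GB remain.
Put A16 (157 GB) in tape 8; 73 GB remain.
Final tapes: [160,158] [149,137] [159,172] [159,145] [147,151] [165,134] [140,170] [170,157].

8 tapes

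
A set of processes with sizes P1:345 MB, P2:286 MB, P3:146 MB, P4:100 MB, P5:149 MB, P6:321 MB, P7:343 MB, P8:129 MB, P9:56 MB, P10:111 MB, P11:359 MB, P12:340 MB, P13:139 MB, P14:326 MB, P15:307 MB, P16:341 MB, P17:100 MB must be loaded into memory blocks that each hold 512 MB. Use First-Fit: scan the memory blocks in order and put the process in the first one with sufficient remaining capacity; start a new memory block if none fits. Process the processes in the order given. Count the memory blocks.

memory block 1: place P1 (345 MB), 167 MB left
memory block 2: place P2 (286 MB), 226 MB left
memory block 1: place P3 (146 MB), 21 MB left
memory block 2: place P4 (100 MB), 126 MB left
memory block 3: place P5 (149 MB), 363 MB left
memory block 3: place P6 (321 MB), 42 MB left
memory block 4: place P7 (343 MB), 169 MB left
memory block 4: place P8 (129 MB), 40 MB left
memory block 2: place P9 (56 MB), 70 MB left
memory block 5: place P10 (111 MB), 401 MB left
memory block 5: place P11 (359 MB), 42 MB left
memory block 6: place P12 (340 MB), 172 MB left
memory block 6: place P13 (139 MB), 33 MB left
memory block 7: place P14 (326 MB), 186 MB left
memory block 8: place P15 (307 MB), 205 MB left
memory block 9: place P16 (341 MB), 171 MB left
memory block 7: place P17 (100 MB), 86 MB left

9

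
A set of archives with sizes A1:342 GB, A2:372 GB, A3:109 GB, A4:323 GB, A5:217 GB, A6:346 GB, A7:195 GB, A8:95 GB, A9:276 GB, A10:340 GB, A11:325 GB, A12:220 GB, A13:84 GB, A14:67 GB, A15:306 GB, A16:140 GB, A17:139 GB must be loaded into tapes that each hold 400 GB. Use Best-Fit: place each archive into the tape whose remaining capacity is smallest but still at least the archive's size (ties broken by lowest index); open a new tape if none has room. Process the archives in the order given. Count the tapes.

12 tapes

tape 1: place A1 (342 GB), 58 GB left
tape 2: place A2 (372 GB), 28 GB left
tape 3: place A3 (109 GB), 291 GB left
tape 4: place A4 (323 GB), 77 GB left
tape 3: place A5 (217 GB), 74 GB left
tape 5: place A6 (346 GB), 54 GB left
tape 6: place A7 (195 GB), 205 GB left
tape 6: place A8 (95 GB), 110 GB left
tape 7: place A9 (276 GB), 124 GB left
tape 8: place A10 (340 GB), 60 GB left
tape 9: place A11 (325 GB), 75 GB left
tape 10: place A12 (220 GB), 180 GB left
tape 6: place A13 (84 GB), 26 GB left
tape 3: place A14 (67 GB), 7 GB left
tape 11: place A15 (306 GB), 94 GB left
tape 10: place A16 (140 GB), 40 GB left
tape 12: place A17 (139 GB), 261 GB left
Final tapes: [342] [372] [109,217,67] [323] [346] [195,95,84] [276] [340] [325] [220,140] [306] [139].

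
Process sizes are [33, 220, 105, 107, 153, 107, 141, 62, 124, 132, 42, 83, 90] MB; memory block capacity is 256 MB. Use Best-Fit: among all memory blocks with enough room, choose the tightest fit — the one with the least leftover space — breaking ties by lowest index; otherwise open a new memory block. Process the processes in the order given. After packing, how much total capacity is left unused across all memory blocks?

137

memory block 1: place 33 MB, 223 MB left
memory block 1: place 220 MB, 3 MB left
memory block 2: place 105 MB, 151 MB left
memory block 2: place 107 MB, 44 MB left
memory block 3: place 153 MB, 103 MB left
memory block 4: place 107 MB, 149 MB left
memory block 4: place 141 MB, 8 MB left
memory block 3: place 62 MB, 41 MB left
memory block 5: place 124 MB, 132 MB left
memory block 5: place 132 MB, 0 MB left
memory block 2: place 42 MB, 2 MB left
memory block 6: place 83 MB, 173 MB left
memory block 6: place 90 MB, 83 MB left
6 memory blocks × 256 MB = 1536 MB; used 1399 MB; unused 137 MB.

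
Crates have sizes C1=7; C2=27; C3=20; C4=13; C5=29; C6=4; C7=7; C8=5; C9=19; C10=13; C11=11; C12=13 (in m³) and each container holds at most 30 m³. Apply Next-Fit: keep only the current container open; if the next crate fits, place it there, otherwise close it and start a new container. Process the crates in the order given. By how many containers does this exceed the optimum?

Next-Fit: [7] [27] [20] [13] [29] [4,7,5] [19] [13,11] [13] → 9 containers.
Total size 168 m³; any packing needs at least ⌈168/30⌉ = 6 containers.
An optimal packing achieves that bound: [29] [27] [20,7] [19,11] [13,13,4] [13,7,5] → 6 containers.
Excess: 9 − 6 = 3.

3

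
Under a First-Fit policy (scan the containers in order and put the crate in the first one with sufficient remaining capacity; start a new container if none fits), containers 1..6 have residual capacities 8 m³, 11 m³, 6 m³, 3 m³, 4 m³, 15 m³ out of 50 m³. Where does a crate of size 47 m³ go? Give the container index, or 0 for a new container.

No container has ≥ 47 m³ free, so a new container is opened.

0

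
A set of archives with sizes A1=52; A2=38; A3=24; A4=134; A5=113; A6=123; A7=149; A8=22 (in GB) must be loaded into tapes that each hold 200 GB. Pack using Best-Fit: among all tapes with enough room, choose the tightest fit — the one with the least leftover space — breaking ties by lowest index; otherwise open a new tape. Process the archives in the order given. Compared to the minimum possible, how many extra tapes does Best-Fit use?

1

Best-Fit: [52,38,24] [134] [113] [123] [149,22] → 5 tapes.
Total size 655 GB; any packing needs at least ⌈655/200⌉ = 4 tapes.
An optimal packing achieves that bound: [149,38] [134,52] [123,24,22] [113] → 4 tapes.
Excess: 5 − 4 = 1.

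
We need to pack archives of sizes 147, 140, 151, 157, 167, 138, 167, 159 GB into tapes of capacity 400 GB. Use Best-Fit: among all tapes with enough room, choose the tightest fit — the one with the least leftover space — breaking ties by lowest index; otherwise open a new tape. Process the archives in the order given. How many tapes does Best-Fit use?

147 GB → tape 1 (remaining 253 GB)
140 GB → tape 1 (remaining 113 GB)
151 GB → tape 2 (remaining 249 GB)
157 GB → tape 2 (remaining 92 GB)
167 GB → tape 3 (remaining 233 GB)
138 GB → tape 3 (remaining 95 GB)
167 GB → tape 4 (remaining 233 GB)
159 GB → tape 4 (remaining 74 GB)

4 tapes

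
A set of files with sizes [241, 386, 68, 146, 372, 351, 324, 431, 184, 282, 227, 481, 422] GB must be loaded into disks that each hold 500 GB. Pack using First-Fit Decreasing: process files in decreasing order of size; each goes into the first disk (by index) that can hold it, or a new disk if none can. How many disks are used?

9 disks

Sorted descending: 481, 431, 422, 386, 372, 351, 324, 282, 241, 227, 184, 146, 68.
Put 481 GB in disk 1; 19 GB remain.
Put 431 GB in disk 2; 69 GB remain.
Put 422 GB in disk 3; 78 GB remain.
Put 386 GB in disk 4; 114 GB remain.
Put 372 GB in disk 5; 128 GB remain.
Put 351 GB in disk 6; 149 GB remain.
Put 324 GB in disk 7; 176 GB remain.
Put 282 GB in disk 8; 218 GB remain.
Put 241 GB in disk 9; 259 GB remain.
Put 227 GB in disk 9; 32 GB remain.
Put 184 GB in disk 8; 34 GB remain.
Put 146 GB in disk 6; 3 GB remain.
Put 68 GB in disk 2; 1 GB remain.
Final disks: [481] [431,68] [422] [386] [372] [351,146] [324] [282,184] [241,227].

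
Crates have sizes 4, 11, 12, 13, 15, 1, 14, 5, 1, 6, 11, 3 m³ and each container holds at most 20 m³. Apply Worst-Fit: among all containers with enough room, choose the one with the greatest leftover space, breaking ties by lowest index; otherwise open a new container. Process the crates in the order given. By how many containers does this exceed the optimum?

0

Worst-Fit: [4,11] [12,1,5] [13,1,6] [15] [14] [11,3] → 6 containers.
6 crates exceed 10 m³ (half the capacity), and no two of those can share a container, so at least 6 containers are needed.
So 6 is already optimal.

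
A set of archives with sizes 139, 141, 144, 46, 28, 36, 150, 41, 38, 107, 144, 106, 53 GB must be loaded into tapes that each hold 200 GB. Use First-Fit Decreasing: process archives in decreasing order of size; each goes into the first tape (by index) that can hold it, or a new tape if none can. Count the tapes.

Sorted descending: 150, 144, 144, 141, 139, 107, 106, 53, 46, 41, 38, 36, 28.
150 GB → tape 1 (remaining 50 GB)
144 GB → tape 2 (remaining 56 GB)
144 GB → tape 3 (remaining 56 GB)
141 GB → tape 4 (remaining 59 GB)
139 GB → tape 5 (remaining 61 GB)
107 GB → tape 6 (remaining 93 GB)
106 GB → tape 7 (remaining 94 GB)
53 GB → tape 2 (remaining 3 GB)
46 GB → tape 1 (remaining 4 GB)
41 GB → tape 3 (remaining 15 GB)
38 GB → tape 4 (remaining 21 GB)
36 GB → tape 5 (remaining 25 GB)
28 GB → tape 6 (remaining 65 GB)
Final tapes: [150,46] [144,53] [144,41] [141,38] [139,36] [107,28] [106].

7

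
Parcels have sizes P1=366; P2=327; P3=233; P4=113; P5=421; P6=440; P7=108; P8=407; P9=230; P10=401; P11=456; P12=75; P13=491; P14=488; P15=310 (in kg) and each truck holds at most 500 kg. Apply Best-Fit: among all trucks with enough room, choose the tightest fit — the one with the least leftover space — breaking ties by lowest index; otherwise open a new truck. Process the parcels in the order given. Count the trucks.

truck 1: place P1 (366 kg), 134 kg left
truck 2: place P2 (327 kg), 173 kg left
truck 3: place P3 (233 kg), 267 kg left
truck 1: place P4 (113 kg), 21 kg left
truck 4: place P5 (421 kg), 79 kg left
truck 5: place P6 (440 kg), 60 kg left
truck 2: place P7 (108 kg), 65 kg left
truck 6: place P8 (407 kg), 93 kg left
truck 3: place P9 (230 kg), 37 kg left
truck 7: place P10 (401 kg), 99 kg left
truck 8: place P11 (456 kg), 44 kg left
truck 4: place P12 (75 kg), 4 kg left
truck 9: place P13 (491 kg), 9 kg left
truck 10: place P14 (488 kg), 12 kg left
truck 11: place P15 (310 kg), 190 kg left
Final trucks: [366,113] [327,108] [233,230] [421,75] [440] [407] [401] [456] [491] [488] [310].

11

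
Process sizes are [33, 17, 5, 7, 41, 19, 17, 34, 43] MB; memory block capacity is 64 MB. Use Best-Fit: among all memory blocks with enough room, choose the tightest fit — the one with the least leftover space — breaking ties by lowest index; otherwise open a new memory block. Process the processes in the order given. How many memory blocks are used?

4

33 MB → memory block 1 (remaining 31 MB)
17 MB → memory block 1 (remaining 14 MB)
5 MB → memory block 1 (remaining 9 MB)
7 MB → memory block 1 (remaining 2 MB)
41 MB → memory block 2 (remaining 23 MB)
19 MB → memory block 2 (remaining 4 MB)
17 MB → memory block 3 (remaining 47 MB)
34 MB → memory block 3 (remaining 13 MB)
43 MB → memory block 4 (remaining 21 MB)
Final memory blocks: [33,17,5,7] [41,19] [17,34] [43].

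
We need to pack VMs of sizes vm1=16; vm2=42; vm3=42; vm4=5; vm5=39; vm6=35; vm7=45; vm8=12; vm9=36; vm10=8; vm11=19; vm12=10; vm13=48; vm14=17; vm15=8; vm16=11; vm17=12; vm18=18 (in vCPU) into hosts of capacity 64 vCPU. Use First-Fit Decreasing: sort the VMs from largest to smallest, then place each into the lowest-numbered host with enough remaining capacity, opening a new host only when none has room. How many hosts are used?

7

Sorted descending: 48, 45, 42, 42, 39, 36, 35, 19, 18, 17, 16, 12, 12, 11, 10, 8, 8, 5.
48 vCPU → host 1 (remaining 16 vCPU)
45 vCPU → host 2 (remaining 19 vCPU)
42 vCPU → host 3 (remaining 22 vCPU)
42 vCPU → host 4 (remaining 22 vCPU)
39 vCPU → host 5 (remaining 25 vCPU)
36 vCPU → host 6 (remaining 28 vCPU)
35 vCPU → host 7 (remaining 29 vCPU)
19 vCPU → host 2 (remaining 0 vCPU)
18 vCPU → host 3 (remaining 4 vCPU)
17 vCPU → host 4 (remaining 5 vCPU)
16 vCPU → host 1 (remaining 0 vCPU)
12 vCPU → host 5 (remaining 13 vCPU)
12 vCPU → host 5 (remaining 1 vCPU)
11 vCPU → host 6 (remaining 17 vCPU)
10 vCPU → host 6 (remaining 7 vCPU)
8 vCPU → host 7 (remaining 21 vCPU)
8 vCPU → host 7 (remaining 13 vCPU)
5 vCPU → host 4 (remaining 0 vCPU)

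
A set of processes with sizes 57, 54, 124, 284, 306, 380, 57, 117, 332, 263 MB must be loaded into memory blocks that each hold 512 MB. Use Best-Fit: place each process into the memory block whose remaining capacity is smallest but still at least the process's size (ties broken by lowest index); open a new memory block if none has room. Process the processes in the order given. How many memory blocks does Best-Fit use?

5

57 MB → memory block 1 (remaining 455 MB)
54 MB → memory block 1 (remaining 401 MB)
124 MB → memory block 1 (remaining 277 MB)
284 MB → memory block 2 (remaining 228 MB)
306 MB → memory block 3 (remaining 206 MB)
380 MB → memory block 4 (remaining 132 MB)
57 MB → memory block 4 (remaining 75 MB)
117 MB → memory block 3 (remaining 89 MB)
332 MB → memory block 5 (remaining 180 MB)
263 MB → memory block 1 (remaining 14 MB)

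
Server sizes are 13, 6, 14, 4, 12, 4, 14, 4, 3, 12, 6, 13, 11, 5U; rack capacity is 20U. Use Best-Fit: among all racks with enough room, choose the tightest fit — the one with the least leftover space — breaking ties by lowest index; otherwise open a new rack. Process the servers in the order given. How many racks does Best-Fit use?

Put 13U in rack 1; 7U remain.
Put 6U in rack 1; 1U remain.
Put 14U in rack 2; 6U remain.
Put 4U in rack 2; 2U remain.
Put 12U in rack 3; 8U remain.
Put 4U in rack 3; 4U remain.
Put 14U in rack 4; 6U remain.
Put 4U in rack 3; 0U remain.
Put 3U in rack 4; 3U remain.
Put 12U in rack 5; 8U remain.
Put 6U in rack 5; 2U remain.
Put 13U in rack 6; 7U remain.
Put 11U in rack 7; 9U remain.
Put 5U in rack 6; 2U remain.
Final racks: [13,6] [14,4] [12,4,4] [14,3] [12,6] [13,5] [11].

7 racks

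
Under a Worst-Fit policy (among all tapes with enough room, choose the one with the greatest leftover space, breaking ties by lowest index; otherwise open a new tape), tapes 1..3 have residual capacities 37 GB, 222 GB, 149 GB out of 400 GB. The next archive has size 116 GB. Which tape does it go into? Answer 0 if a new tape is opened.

2

Tapes with room: tape 2 (222 GB), tape 3 (149 GB).
Most room is tape 2 with 222 GB free.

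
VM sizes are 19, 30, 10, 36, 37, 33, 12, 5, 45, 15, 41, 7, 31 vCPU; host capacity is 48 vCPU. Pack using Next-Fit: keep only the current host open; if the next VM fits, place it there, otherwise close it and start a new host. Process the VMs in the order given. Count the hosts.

host 1: place 19 vCPU, 29 vCPU left
host 2: place 30 vCPU, 18 vCPU left
host 2: place 10 vCPU, 8 vCPU left
host 3: place 36 vCPU, 12 vCPU left
host 4: place 37 vCPU, 11 vCPU left
host 5: place 33 vCPU, 15 vCPU left
host 5: place 12 vCPU, 3 vCPU left
host 6: place 5 vCPU, 43 vCPU left
host 7: place 45 vCPU, 3 vCPU left
host 8: place 15 vCPU, 33 vCPU left
host 9: place 41 vCPU, 7 vCPU left
host 9: place 7 vCPU, 0 vCPU left
host 10: place 31 vCPU, 17 vCPU left

10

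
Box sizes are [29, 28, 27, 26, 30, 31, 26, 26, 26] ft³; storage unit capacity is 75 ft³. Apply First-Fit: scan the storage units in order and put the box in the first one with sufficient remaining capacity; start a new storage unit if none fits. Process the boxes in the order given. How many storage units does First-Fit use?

5

29 ft³ → storage unit 1 (remaining 46 ft³)
28 ft³ → storage unit 1 (remaining 18 ft³)
27 ft³ → storage unit 2 (remaining 48 ft³)
26 ft³ → storage unit 2 (remaining 22 ft³)
30 ft³ → storage unit 3 (remaining 45 ft³)
31 ft³ → storage unit 3 (remaining 14 ft³)
26 ft³ → storage unit 4 (remaining 49 ft³)
26 ft³ → storage unit 4 (remaining 23 ft³)
26 ft³ → storage unit 5 (remaining 49 ft³)
Final storage units: [29,28] [27,26] [30,31] [26,26] [26].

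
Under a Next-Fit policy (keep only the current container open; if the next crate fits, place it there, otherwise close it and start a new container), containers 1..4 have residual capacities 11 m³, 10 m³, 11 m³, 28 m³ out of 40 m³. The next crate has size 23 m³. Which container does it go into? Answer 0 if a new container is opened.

4

Next-Fit only looks at container 4, which has 28 m³ free.
23 m³ fits there.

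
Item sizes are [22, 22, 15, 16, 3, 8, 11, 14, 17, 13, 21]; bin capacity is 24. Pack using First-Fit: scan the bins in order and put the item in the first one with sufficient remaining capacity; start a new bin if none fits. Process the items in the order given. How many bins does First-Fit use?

8 bins

Put 22 in bin 1; 2 remain.
Put 22 in bin 2; 2 remain.
Put 15 in bin 3; 9 remain.
Put 16 in bin 4; 8 remain.
Put 3 in bin 3; 6 remain.
Put 8 in bin 4; 0 remain.
Put 11 in bin 5; 13 remain.
Put 14 in bin 6; 10 remain.
Put 17 in bin 7; 7 remain.
Put 13 in bin 5; 0 remain.
Put 21 in bin 8; 3 remain.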